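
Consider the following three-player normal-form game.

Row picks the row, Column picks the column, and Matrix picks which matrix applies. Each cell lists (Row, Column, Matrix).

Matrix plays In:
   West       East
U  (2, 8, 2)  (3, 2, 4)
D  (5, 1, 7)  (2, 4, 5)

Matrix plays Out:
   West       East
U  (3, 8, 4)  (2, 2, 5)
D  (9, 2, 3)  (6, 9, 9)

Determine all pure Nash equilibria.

Row against (West, In): payoffs 2, 5 → best response D.
Row against (West, Out): payoffs 3, 9 → best response D.
Row against (East, In): payoffs 3, 2 → best response U.
Row against (East, Out): payoffs 2, 6 → best response D.
Column against (U, In): payoffs 8, 2 → best response West.
Column against (U, Out): payoffs 8, 2 → best response West.
Column against (D, In): payoffs 1, 4 → best response East.
Column against (D, Out): payoffs 2, 9 → best response East.
Matrix against (U, West): payoffs 2, 4 → best response Out.
Matrix against (U, East): payoffs 4, 5 → best response Out.
Matrix against (D, West): payoffs 7, 3 → best response In.
Matrix against (D, East): payoffs 5, 9 → best response Out.
Mutual best responses: (D, East, Out).

(D, East, Out)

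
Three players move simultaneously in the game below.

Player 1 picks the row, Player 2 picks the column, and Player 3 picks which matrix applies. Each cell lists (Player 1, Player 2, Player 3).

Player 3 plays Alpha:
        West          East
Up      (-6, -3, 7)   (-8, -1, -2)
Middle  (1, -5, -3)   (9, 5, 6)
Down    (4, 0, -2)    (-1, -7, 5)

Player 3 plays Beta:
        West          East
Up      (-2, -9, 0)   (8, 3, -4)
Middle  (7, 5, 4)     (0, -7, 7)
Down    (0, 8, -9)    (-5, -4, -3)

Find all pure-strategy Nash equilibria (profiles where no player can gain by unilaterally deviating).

(Up, West, Alpha): Player 1 can switch to Middle (-6 → 1). Not NE.
(Up, West, Beta): Player 1 can switch to Middle (-2 → 7). Not NE.
(Up, East, Alpha): Player 1 can switch to Middle (-8 → 9). Not NE.
(Up, East, Beta): Player 3 can switch to Alpha (-4 → -2). Not NE.
(Middle, West, Alpha): Player 1 can switch to Down (1 → 4). Not NE.
(Middle, West, Beta): Player 1 gets 7, best alternative 0; Player 2 gets 5, best alternative -7; Player 3 gets 4, best alternative -3. No profitable deviation — NE.
(Middle, East, Alpha): Player 3 can switch to Beta (6 → 7). Not NE.
(Middle, East, Beta): Player 1 can switch to Up (0 → 8). Not NE.
(Down, West, Alpha): Player 1 gets 4, best alternative 1; Player 2 gets 0, best alternative -7; Player 3 gets -2, best alternative -9. No profitable deviation — NE.
(Down, West, Beta): Player 1 can switch to Middle (0 → 7). Not NE.
(The remaining 2 profiles each have a profitable deviation by the same check.)

The pure Nash equilibria are (Middle, West, Beta); (Down, West, Alpha).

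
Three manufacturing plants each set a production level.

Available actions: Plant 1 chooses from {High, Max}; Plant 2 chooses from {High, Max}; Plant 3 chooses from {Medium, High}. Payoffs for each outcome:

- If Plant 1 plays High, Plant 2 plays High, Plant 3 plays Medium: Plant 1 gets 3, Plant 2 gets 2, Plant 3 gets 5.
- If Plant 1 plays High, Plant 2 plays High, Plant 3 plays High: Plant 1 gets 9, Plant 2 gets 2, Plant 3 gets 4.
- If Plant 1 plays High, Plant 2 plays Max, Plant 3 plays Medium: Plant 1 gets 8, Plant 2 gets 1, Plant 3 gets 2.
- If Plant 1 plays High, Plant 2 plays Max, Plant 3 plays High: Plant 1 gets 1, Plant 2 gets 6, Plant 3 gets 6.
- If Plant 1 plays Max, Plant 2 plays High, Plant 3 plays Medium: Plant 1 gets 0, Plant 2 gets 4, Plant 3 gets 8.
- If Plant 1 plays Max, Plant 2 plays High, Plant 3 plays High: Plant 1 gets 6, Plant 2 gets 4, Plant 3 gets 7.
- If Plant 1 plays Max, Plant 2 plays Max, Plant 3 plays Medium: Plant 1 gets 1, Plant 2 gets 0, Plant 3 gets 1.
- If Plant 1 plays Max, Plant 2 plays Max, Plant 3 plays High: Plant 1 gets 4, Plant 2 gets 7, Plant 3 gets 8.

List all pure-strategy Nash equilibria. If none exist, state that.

(High, High, Medium) and (Max, Max, High)

Plant 1 against (High, Medium): payoffs 3, 0 → best response High.
Plant 1 against (High, High): payoffs 9, 6 → best response High.
Plant 1 against (Max, Medium): payoffs 8, 1 → best response High.
Plant 1 against (Max, High): payoffs 1, 4 → best response Max.
Plant 2 against (High, Medium): payoffs 2, 1 → best response High.
Plant 2 against (High, High): payoffs 2, 6 → best response Max.
Plant 2 against (Max, Medium): payoffs 4, 0 → best response High.
Plant 2 against (Max, High): payoffs 4, 7 → best response Max.
Plant 3 against (High, High): payoffs 5, 4 → best response Medium.
Plant 3 against (High, Max): payoffs 2, 6 → best response High.
Plant 3 against (Max, High): payoffs 8, 7 → best response Medium.
Plant 3 against (Max, Max): payoffs 1, 8 → best response High.
Mutual best responses: (High, High, Medium); (Max, Max, High).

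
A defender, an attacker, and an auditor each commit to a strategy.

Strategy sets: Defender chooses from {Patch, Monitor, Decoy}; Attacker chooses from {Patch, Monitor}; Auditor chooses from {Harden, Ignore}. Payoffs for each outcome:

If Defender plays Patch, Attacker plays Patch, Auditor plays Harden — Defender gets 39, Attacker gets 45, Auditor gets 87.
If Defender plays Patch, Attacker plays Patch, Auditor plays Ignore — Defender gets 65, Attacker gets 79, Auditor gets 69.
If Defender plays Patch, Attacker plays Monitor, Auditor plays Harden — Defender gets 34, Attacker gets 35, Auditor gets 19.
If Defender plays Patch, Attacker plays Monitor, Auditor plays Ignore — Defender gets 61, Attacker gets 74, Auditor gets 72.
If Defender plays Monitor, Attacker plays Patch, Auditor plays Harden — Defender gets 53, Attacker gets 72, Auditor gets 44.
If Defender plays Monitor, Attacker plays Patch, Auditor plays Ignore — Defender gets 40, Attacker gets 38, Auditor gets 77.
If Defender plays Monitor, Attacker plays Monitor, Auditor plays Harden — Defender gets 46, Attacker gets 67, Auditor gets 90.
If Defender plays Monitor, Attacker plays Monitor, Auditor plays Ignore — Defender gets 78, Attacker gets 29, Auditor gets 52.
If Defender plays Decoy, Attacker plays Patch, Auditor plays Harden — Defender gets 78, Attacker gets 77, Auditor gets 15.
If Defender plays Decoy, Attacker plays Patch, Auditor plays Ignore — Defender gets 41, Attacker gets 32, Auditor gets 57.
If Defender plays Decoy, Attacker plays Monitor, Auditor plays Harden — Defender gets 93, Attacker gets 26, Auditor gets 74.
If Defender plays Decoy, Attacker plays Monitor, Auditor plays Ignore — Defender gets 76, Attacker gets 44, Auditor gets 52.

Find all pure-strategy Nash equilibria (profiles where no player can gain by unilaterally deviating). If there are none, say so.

There is no pure-strategy Nash equilibrium.

Check each profile: it is a Nash equilibrium iff no player can strictly gain by switching unilaterally.
(Patch, Patch, Harden): Defender can switch to Monitor (39 → 53). Not NE.
(Patch, Patch, Ignore): Auditor can switch to Harden (69 → 87). Not NE.
(Patch, Monitor, Harden): Defender can switch to Monitor (34 → 46). Not NE.
(Patch, Monitor, Ignore): Defender can switch to Monitor (61 → 78). Not NE.
(Monitor, Patch, Harden): Defender can switch to Decoy (53 → 78). Not NE.
(Monitor, Patch, Ignore): Defender can switch to Patch (40 → 65). Not NE.
(Monitor, Monitor, Harden): Defender can switch to Decoy (46 → 93). Not NE.
(Monitor, Monitor, Ignore): Attacker can switch to Patch (29 → 38). Not NE.
(The remaining 4 profiles each have a profitable deviation by the same check.)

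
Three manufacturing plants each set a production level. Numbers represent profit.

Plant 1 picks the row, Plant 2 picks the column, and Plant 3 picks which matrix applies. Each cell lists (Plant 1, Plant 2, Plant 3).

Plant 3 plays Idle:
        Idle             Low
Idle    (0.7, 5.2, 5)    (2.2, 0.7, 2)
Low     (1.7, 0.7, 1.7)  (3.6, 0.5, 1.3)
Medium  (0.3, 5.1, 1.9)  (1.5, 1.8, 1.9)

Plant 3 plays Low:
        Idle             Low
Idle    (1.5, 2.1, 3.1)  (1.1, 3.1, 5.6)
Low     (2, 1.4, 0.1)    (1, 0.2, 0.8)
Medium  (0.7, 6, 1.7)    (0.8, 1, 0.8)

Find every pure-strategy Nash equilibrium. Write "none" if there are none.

Mark each player's best response to every combination of opponents' strategies; a profile where every player is best-responding is a pure Nash equilibrium.
Plant 1 against (Idle, Idle): payoffs 0.7, 1.7, 0.3 → best response Low.
Plant 1 against (Idle, Low): payoffs 1.5, 2, 0.7 → best response Low.
Plant 1 against (Low, Idle): payoffs 2.2, 3.6, 1.5 → best response Low.
Plant 1 against (Low, Low): payoffs 1.1, 1, 0.8 → best response Idle.
Plant 2 against (Idle, Idle): payoffs 5.2, 0.7 → best response Idle.
Plant 2 against (Idle, Low): payoffs 2.1, 3.1 → best response Low.
Plant 2 against (Low, Idle): payoffs 0.7, 0.5 → best response Idle.
Plant 2 against (Low, Low): payoffs 1.4, 0.2 → best response Idle.
Plant 2 against (Medium, Idle): payoffs 5.1, 1.8 → best response Idle.
Plant 2 against (Medium, Low): payoffs 6, 1 → best response Idle.
Plant 3 against (Idle, Idle): payoffs 5, 3.1 → best response Idle.
Plant 3 against (Idle, Low): payoffs 2, 5.6 → best response Low.
Plant 3 against (Low, Idle): payoffs 1.7, 0.1 → best response Idle.
Plant 3 against (Low, Low): payoffs 1.3, 0.8 → best response Idle.
Plant 3 against (Medium, Idle): payoffs 1.9, 1.7 → best response Idle.
Plant 3 against (Medium, Low): payoffs 1.9, 0.8 → best response Idle.
Mutual best responses: (Idle, Low, Low); (Low, Idle, Idle).

The pure Nash equilibria are (Idle, Low, Low); (Low, Idle, Idle).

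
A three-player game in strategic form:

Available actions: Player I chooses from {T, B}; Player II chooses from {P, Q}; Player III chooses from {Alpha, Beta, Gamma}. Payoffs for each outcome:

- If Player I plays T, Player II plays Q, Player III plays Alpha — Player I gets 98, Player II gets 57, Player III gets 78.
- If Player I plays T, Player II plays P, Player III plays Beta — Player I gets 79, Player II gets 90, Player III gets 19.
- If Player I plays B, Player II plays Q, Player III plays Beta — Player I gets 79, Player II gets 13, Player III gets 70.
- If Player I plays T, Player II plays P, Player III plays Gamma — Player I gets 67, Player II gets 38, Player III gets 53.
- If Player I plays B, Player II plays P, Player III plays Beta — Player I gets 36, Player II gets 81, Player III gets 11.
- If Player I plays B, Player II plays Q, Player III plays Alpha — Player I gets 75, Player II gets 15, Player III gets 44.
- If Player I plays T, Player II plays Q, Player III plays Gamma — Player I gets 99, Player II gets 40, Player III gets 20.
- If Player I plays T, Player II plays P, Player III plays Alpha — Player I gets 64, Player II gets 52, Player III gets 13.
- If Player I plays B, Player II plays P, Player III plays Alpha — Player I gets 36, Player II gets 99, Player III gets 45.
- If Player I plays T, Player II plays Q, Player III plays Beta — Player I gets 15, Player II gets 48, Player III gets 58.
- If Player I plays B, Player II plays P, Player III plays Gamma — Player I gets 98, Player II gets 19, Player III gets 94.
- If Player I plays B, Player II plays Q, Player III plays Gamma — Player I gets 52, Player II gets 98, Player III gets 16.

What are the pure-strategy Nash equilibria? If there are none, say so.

Player I against (P, Alpha): payoffs 64, 36 → best response T.
Player I against (P, Beta): payoffs 79, 36 → best response T.
Player I against (P, Gamma): payoffs 67, 98 → best response B.
Player I against (Q, Alpha): payoffs 98, 75 → best response T.
Player I against (Q, Beta): payoffs 15, 79 → best response B.
Player I against (Q, Gamma): payoffs 99, 52 → best response T.
Player II against (T, Alpha): payoffs 52, 57 → best response Q.
Player II against (T, Beta): payoffs 90, 48 → best response P.
Player II against (T, Gamma): payoffs 38, 40 → best response Q.
Player II against (B, Alpha): payoffs 99, 15 → best response P.
Player II against (B, Beta): payoffs 81, 13 → best response P.
Player II against (B, Gamma): payoffs 19, 98 → best response Q.
Player III against (T, P): payoffs 13, 19, 53 → best response Gamma.
Player III against (T, Q): payoffs 78, 58, 20 → best response Alpha.
Player III against (B, P): payoffs 45, 11, 94 → best response Gamma.
Player III against (B, Q): payoffs 44, 70, 16 → best response Beta.
Mutual best responses: (T, Q, Alpha).

Pure NE: (T, Q, Alpha)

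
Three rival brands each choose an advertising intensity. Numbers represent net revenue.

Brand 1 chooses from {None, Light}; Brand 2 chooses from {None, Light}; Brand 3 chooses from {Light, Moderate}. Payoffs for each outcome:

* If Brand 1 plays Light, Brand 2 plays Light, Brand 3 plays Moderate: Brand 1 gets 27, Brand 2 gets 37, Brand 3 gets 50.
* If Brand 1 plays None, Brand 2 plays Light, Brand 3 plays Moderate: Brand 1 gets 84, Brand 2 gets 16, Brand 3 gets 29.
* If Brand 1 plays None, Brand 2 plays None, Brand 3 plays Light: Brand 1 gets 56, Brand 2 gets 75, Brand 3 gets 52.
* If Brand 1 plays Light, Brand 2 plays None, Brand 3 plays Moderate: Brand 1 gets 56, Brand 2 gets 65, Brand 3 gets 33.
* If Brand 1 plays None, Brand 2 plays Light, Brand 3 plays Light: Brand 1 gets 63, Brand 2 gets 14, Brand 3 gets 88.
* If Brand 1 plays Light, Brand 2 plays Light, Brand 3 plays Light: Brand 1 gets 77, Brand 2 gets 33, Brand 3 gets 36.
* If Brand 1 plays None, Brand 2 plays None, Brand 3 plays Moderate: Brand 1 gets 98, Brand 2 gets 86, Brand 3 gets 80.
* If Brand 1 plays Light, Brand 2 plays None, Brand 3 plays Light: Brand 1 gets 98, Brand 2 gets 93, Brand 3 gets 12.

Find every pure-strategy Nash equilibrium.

Brand 1 against (None, Light): payoffs 56, 98 → best response Light.
Brand 1 against (None, Moderate): payoffs 98, 56 → best response None.
Brand 1 against (Light, Light): payoffs 63, 77 → best response Light.
Brand 1 against (Light, Moderate): payoffs 84, 27 → best response None.
Brand 2 against (None, Light): payoffs 75, 14 → best response None.
Brand 2 against (None, Moderate): payoffs 86, 16 → best response None.
Brand 2 against (Light, Light): payoffs 93, 33 → best response None.
Brand 2 against (Light, Moderate): payoffs 65, 37 → best response None.
Brand 3 against (None, None): payoffs 52, 80 → best response Moderate.
Brand 3 against (None, Light): payoffs 88, 29 → best response Light.
Brand 3 against (Light, None): payoffs 12, 33 → best response Moderate.
Brand 3 against (Light, Light): payoffs 36, 50 → best response Moderate.
Mutual best responses: (None, None, Moderate).

Pure NE: (None, None, Moderate)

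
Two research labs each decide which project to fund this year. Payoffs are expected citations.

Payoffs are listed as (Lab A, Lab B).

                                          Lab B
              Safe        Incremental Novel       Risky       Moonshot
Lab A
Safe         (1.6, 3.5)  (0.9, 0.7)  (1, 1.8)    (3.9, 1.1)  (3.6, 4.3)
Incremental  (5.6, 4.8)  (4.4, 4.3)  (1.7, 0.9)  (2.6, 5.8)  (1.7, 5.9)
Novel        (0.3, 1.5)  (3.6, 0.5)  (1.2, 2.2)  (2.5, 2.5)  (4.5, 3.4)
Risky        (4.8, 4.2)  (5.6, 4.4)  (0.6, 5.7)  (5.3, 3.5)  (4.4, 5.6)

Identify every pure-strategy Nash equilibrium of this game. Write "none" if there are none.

(Safe, Safe): Lab A can switch to Incremental (1.6 → 5.6). Not NE.
(Safe, Incremental): Lab A can switch to Incremental (0.9 → 4.4). Not NE.
(Safe, Novel): Lab A can switch to Incremental (1 → 1.7). Not NE.
(Safe, Risky): Lab A can switch to Risky (3.9 → 5.3). Not NE.
(Safe, Moonshot): Lab A can switch to Novel (3.6 → 4.5). Not NE.
(Incremental, Safe): Lab B can switch to Risky (4.8 → 5.8). Not NE.
(Incremental, Incremental): Lab A can switch to Risky (4.4 → 5.6). Not NE.
(Incremental, Novel): Lab B can switch to Safe (0.9 → 4.8). Not NE.
(Incremental, Risky): Lab A can switch to Safe (2.6 → 3.9). Not NE.
(Incremental, Moonshot): Lab A can switch to Safe (1.7 → 3.6). Not NE.
(Novel, Moonshot): Lab A gets 4.5, best alternative 4.4; Lab B gets 3.4, best alternative 2.5. No profitable deviation — NE.
(The remaining 9 profiles each have a profitable deviation by the same check.)

(Novel, Moonshot)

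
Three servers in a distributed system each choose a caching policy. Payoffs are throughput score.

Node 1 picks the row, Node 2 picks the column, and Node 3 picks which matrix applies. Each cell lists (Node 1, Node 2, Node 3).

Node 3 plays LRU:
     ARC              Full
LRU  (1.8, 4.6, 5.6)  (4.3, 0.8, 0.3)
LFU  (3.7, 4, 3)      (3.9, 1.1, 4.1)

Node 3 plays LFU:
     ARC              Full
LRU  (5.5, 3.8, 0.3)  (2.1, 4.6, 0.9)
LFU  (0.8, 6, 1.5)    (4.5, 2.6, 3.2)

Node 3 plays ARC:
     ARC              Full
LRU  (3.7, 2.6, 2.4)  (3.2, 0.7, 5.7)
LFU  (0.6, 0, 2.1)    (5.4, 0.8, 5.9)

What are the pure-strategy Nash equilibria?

(LFU, ARC, LRU); (LFU, Full, ARC)

Mark each player's best response to every combination of opponents' strategies; a profile where every player is best-responding is a pure Nash equilibrium.
Node 1 against (ARC, LRU): payoffs 1.8, 3.7 → best response LFU.
Node 1 against (ARC, LFU): payoffs 5.5, 0.8 → best response LRU.
Node 1 against (ARC, ARC): payoffs 3.7, 0.6 → best response LRU.
Node 1 against (Full, LRU): payoffs 4.3, 3.9 → best response LRU.
Node 1 against (Full, LFU): payoffs 2.1, 4.5 → best response LFU.
Node 1 against (Full, ARC): payoffs 3.2, 5.4 → best response LFU.
Node 2 against (LRU, LRU): payoffs 4.6, 0.8 → best response ARC.
Node 2 against (LRU, LFU): payoffs 3.8, 4.6 → best response Full.
Node 2 against (LRU, ARC): payoffs 2.6, 0.7 → best response ARC.
Node 2 against (LFU, LRU): payoffs 4, 1.1 → best response ARC.
Node 2 against (LFU, LFU): payoffs 6, 2.6 → best response ARC.
Node 2 against (LFU, ARC): payoffs 0, 0.8 → best response Full.
Node 3 against (LRU, ARC): payoffs 5.6, 0.3, 2.4 → best response LRU.
Node 3 against (LRU, Full): payoffs 0.3, 0.9, 5.7 → best response ARC.
Node 3 against (LFU, ARC): payoffs 3, 1.5, 2.1 → best response LRU.
Node 3 against (LFU, Full): payoffs 4.1, 3.2, 5.9 → best response ARC.
Mutual best responses: (LFU, ARC, LRU); (LFU, Full, ARC).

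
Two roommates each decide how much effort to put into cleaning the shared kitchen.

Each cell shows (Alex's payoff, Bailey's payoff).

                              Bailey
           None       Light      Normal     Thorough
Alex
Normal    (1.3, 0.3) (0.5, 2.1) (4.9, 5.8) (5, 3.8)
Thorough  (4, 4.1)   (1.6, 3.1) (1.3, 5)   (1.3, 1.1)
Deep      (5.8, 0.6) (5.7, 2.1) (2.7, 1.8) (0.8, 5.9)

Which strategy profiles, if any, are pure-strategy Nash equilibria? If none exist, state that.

Pure NE: (Normal, Normal)

Check each profile: it is a Nash equilibrium iff no player can strictly gain by switching unilaterally.
(Normal, None): Alex can switch to Thorough (1.3 → 4). Not NE.
(Normal, Light): Alex can switch to Thorough (0.5 → 1.6). Not NE.
(Normal, Normal): Alex gets 4.9, best alternative 2.7; Bailey gets 5.8, best alternative 3.8. No profitable deviation — NE.
(Normal, Thorough): Bailey can switch to Normal (3.8 → 5.8). Not NE.
(Thorough, None): Alex can switch to Deep (4 → 5.8). Not NE.
(Thorough, Light): Alex can switch to Deep (1.6 → 5.7). Not NE.
(Thorough, Normal): Alex can switch to Normal (1.3 → 4.9). Not NE.
(Thorough, Thorough): Alex can switch to Normal (1.3 → 5). Not NE.
(Deep, None): Bailey can switch to Light (0.6 → 2.1). Not NE.
(The remaining 3 profiles each have a profitable deviation by the same check.)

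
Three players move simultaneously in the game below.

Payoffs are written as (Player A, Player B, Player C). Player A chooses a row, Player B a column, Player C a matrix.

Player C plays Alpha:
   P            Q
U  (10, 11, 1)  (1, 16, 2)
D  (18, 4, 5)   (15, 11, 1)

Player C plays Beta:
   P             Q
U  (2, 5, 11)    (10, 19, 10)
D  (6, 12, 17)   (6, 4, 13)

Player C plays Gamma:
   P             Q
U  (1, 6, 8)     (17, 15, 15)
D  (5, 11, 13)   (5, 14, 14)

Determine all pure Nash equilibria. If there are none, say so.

Pure-strategy Nash equilibria: (U, Q, Gamma), (D, P, Beta)

Mark each player's best response to every combination of opponents' strategies; a profile where every player is best-responding is a pure Nash equilibrium.
Player A against (P, Alpha): payoffs 10, 18 → best response D.
Player A against (P, Beta): payoffs 2, 6 → best response D.
Player A against (P, Gamma): payoffs 1, 5 → best response D.
Player A against (Q, Alpha): payoffs 1, 15 → best response D.
Player A against (Q, Beta): payoffs 10, 6 → best response U.
Player A against (Q, Gamma): payoffs 17, 5 → best response U.
Player B against (U, Alpha): payoffs 11, 16 → best response Q.
Player B against (U, Beta): payoffs 5, 19 → best response Q.
Player B against (U, Gamma): payoffs 6, 15 → best response Q.
Player B against (D, Alpha): payoffs 4, 11 → best response Q.
Player B against (D, Beta): payoffs 12, 4 → best response P.
Player B against (D, Gamma): payoffs 11, 14 → best response Q.
Player C against (U, P): payoffs 1, 11, 8 → best response Beta.
Player C against (U, Q): payoffs 2, 10, 15 → best response Gamma.
Player C against (D, P): payoffs 5, 17, 13 → best response Beta.
Player C against (D, Q): payoffs 1, 13, 14 → best response Gamma.
Mutual best responses: (U, Q, Gamma); (D, P, Beta).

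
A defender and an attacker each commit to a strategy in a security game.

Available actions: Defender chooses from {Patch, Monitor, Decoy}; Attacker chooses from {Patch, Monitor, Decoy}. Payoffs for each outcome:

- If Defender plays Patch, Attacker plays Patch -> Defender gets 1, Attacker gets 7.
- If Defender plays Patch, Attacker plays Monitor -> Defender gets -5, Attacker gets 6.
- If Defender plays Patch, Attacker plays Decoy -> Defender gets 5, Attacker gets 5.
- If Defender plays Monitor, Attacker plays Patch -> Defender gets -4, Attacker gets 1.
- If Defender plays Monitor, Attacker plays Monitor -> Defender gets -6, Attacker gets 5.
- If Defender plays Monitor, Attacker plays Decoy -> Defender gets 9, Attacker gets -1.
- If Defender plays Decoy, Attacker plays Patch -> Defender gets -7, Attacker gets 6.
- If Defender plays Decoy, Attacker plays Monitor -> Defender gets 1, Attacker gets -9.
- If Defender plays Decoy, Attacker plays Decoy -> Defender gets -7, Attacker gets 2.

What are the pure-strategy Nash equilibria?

The unique pure-strategy Nash equilibrium is (Patch, Patch).

(Patch, Patch): Defender gets 1, best alternative -4; Attacker gets 7, best alternative 6. No profitable deviation — NE.
(Patch, Monitor): Defender can switch to Decoy (-5 → 1). Not NE.
(Patch, Decoy): Defender can switch to Monitor (5 → 9). Not NE.
(Monitor, Patch): Defender can switch to Patch (-4 → 1). Not NE.
(Monitor, Monitor): Defender can switch to Patch (-6 → -5). Not NE.
(Monitor, Decoy): Attacker can switch to Patch (-1 → 1). Not NE.
(Decoy, Patch): Defender can switch to Patch (-7 → 1). Not NE.
(Decoy, Monitor): Attacker can switch to Patch (-9 → 6). Not NE.
(Decoy, Decoy): Defender can switch to Patch (-7 → 5). Not NE.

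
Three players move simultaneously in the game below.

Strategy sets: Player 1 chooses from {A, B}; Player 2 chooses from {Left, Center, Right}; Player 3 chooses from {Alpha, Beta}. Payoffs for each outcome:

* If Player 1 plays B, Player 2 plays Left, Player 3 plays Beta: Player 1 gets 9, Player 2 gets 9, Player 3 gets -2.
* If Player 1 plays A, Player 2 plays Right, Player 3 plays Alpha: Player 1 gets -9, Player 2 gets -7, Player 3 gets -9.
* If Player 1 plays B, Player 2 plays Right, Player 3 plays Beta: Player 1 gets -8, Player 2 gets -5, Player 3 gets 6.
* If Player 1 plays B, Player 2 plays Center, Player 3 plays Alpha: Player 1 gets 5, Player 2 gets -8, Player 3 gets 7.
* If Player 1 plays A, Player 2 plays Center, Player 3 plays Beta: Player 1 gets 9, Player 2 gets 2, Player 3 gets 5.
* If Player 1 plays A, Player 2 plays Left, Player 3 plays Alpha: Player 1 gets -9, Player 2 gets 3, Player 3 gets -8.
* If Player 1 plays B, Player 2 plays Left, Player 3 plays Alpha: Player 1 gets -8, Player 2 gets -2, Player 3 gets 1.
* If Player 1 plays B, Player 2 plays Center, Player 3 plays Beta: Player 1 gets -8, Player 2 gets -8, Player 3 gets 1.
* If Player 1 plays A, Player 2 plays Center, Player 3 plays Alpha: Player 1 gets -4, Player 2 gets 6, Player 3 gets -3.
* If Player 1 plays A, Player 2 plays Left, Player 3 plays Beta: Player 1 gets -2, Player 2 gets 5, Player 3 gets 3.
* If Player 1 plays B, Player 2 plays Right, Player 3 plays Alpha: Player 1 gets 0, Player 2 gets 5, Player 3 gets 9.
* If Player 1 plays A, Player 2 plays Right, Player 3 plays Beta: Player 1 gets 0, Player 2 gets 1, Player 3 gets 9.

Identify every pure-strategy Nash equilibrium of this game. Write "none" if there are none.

(B, Right, Alpha)

For each player, find the best response to each opponent profile; mutual best responses are the pure NE.
Player 1 against (Left, Alpha): payoffs -9, -8 → best response B.
Player 1 against (Left, Beta): payoffs -2, 9 → best response B.
Player 1 against (Center, Alpha): payoffs -4, 5 → best response B.
Player 1 against (Center, Beta): payoffs 9, -8 → best response A.
Player 1 against (Right, Alpha): payoffs -9, 0 → best response B.
Player 1 against (Right, Beta): payoffs 0, -8 → best response A.
Player 2 against (A, Alpha): payoffs 3, 6, -7 → best response Center.
Player 2 against (A, Beta): payoffs 5, 2, 1 → best response Left.
Player 2 against (B, Alpha): payoffs -2, -8, 5 → best response Right.
Player 2 against (B, Beta): payoffs 9, -8, -5 → best response Left.
Player 3 against (A, Left): payoffs -8, 3 → best response Beta.
Player 3 against (A, Center): payoffs -3, 5 → best response Beta.
Player 3 against (A, Right): payoffs -9, 9 → best response Beta.
Player 3 against (B, Left): payoffs 1, -2 → best response Alpha.
Player 3 against (B, Center): payoffs 7, 1 → best response Alpha.
Player 3 against (B, Right): payoffs 9, 6 → best response Alpha.
Mutual best responses: (B, Right, Alpha).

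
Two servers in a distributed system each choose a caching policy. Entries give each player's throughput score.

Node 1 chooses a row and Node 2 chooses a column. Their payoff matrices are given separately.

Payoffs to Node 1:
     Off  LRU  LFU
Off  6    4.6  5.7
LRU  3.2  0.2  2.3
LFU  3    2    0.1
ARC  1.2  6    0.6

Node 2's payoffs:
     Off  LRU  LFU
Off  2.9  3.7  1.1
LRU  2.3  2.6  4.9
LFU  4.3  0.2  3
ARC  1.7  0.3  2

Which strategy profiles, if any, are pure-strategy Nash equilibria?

Mark each player's best response to every combination of opponents' strategies; a profile where every player is best-responding is a pure Nash equilibrium.
Node 1 against Off: payoffs 6, 3.2, 3, 1.2 → best response Off.
Node 1 against LRU: payoffs 4.6, 0.2, 2, 6 → best response ARC.
Node 1 against LFU: payoffs 5.7, 2.3, 0.1, 0.6 → best response Off.
Node 2 against Off: payoffs 2.9, 3.7, 1.1 → best response LRU.
Node 2 against LRU: payoffs 2.3, 2.6, 4.9 → best response LFU.
Node 2 against LFU: payoffs 4.3, 0.2, 3 → best response Off.
Node 2 against ARC: payoffs 1.7, 0.3, 2 → best response LFU.
No profile is a mutual best response for all players.

This game has no pure Nash equilibrium.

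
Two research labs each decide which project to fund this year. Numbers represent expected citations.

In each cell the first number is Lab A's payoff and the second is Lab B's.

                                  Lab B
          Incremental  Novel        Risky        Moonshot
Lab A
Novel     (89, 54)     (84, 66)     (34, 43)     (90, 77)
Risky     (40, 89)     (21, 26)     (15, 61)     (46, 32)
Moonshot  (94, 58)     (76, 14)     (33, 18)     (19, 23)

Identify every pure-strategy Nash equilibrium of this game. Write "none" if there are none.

Lab A against Incremental: payoffs 89, 40, 94 → best response Moonshot.
Lab A against Novel: payoffs 84, 21, 76 → best response Novel.
Lab A against Risky: payoffs 34, 15, 33 → best response Novel.
Lab A against Moonshot: payoffs 90, 46, 19 → best response Novel.
Lab B against Novel: payoffs 54, 66, 43, 77 → best response Moonshot.
Lab B against Risky: payoffs 89, 26, 61, 32 → best response Incremental.
Lab B against Moonshot: payoffs 58, 14, 18, 23 → best response Incremental.
Mutual best responses: (Novel, Moonshot); (Moonshot, Incremental).

(Novel, Moonshot) and (Moonshot, Incremental)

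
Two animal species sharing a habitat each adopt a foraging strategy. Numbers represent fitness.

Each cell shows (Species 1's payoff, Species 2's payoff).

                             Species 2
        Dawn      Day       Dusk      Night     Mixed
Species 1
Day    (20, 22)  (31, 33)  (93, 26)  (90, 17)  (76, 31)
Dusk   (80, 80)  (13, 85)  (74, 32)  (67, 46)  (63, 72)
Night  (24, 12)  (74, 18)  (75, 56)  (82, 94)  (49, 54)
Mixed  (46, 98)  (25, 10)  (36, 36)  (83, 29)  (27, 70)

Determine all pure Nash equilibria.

No pure-strategy Nash equilibrium.

Species 1 against Dawn: payoffs 20, 80, 24, 46 → best response Dusk.
Species 1 against Day: payoffs 31, 13, 74, 25 → best response Night.
Species 1 against Dusk: payoffs 93, 74, 75, 36 → best response Day.
Species 1 against Night: payoffs 90, 67, 82, 83 → best response Day.
Species 1 against Mixed: payoffs 76, 63, 49, 27 → best response Day.
Species 2 against Day: payoffs 22, 33, 26, 17, 31 → best response Day.
Species 2 against Dusk: payoffs 80, 85, 32, 46, 72 → best response Day.
Species 2 against Night: payoffs 12, 18, 56, 94, 54 → best response Night.
Species 2 against Mixed: payoffs 98, 10, 36, 29, 70 → best response Dawn.
No profile is a mutual best response for all players.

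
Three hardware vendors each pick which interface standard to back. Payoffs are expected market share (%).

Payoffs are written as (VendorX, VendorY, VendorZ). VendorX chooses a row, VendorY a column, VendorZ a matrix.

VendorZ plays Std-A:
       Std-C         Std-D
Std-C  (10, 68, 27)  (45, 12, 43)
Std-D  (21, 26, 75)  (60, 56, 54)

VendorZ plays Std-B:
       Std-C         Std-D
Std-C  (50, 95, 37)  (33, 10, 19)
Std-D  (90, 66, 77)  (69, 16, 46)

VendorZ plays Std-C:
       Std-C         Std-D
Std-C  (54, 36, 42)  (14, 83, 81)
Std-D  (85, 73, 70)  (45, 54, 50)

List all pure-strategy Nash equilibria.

(Std-D, Std-C, Std-B), (Std-D, Std-D, Std-A)

Mark each player's best response to every combination of opponents' strategies; a profile where every player is best-responding is a pure Nash equilibrium.
VendorX against (Std-C, Std-A): payoffs 10, 21 → best response Std-D.
VendorX against (Std-C, Std-B): payoffs 50, 90 → best response Std-D.
VendorX against (Std-C, Std-C): payoffs 54, 85 → best response Std-D.
VendorX against (Std-D, Std-A): payoffs 45, 60 → best response Std-D.
VendorX against (Std-D, Std-B): payoffs 33, 69 → best response Std-D.
VendorX against (Std-D, Std-C): payoffs 14, 45 → best response Std-D.
VendorY against (Std-C, Std-A): payoffs 68, 12 → best response Std-C.
VendorY against (Std-C, Std-B): payoffs 95, 10 → best response Std-C.
VendorY against (Std-C, Std-C): payoffs 36, 83 → best response Std-D.
VendorY against (Std-D, Std-A): payoffs 26, 56 → best response Std-D.
VendorY against (Std-D, Std-B): payoffs 66, 16 → best response Std-C.
VendorY against (Std-D, Std-C): payoffs 73, 54 → best response Std-C.
VendorZ against (Std-C, Std-C): payoffs 27, 37, 42 → best response Std-C.
VendorZ against (Std-C, Std-D): payoffs 43, 19, 81 → best response Std-C.
VendorZ against (Std-D, Std-C): payoffs 75, 77, 70 → best response Std-B.
VendorZ against (Std-D, Std-D): payoffs 54, 46, 50 → best response Std-A.
Mutual best responses: (Std-D, Std-C, Std-B); (Std-D, Std-D, Std-A).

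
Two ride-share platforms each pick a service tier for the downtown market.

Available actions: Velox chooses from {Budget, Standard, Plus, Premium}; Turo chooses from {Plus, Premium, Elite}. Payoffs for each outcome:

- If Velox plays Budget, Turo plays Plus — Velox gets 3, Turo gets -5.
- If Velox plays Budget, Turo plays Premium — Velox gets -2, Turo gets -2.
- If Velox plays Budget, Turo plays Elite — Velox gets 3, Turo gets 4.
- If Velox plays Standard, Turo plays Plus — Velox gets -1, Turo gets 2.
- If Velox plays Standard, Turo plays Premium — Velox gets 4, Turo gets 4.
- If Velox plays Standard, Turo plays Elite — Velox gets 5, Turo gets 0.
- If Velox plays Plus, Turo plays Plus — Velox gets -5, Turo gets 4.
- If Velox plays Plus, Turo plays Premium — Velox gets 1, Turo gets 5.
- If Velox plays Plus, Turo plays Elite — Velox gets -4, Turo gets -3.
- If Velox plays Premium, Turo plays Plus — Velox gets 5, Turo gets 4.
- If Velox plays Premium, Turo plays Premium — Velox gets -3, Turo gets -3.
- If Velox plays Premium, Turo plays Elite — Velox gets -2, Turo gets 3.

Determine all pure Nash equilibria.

Pure-strategy Nash equilibria: (Standard, Premium), (Premium, Plus)

Velox against Plus: payoffs 3, -1, -5, 5 → best response Premium.
Velox against Premium: payoffs -2, 4, 1, -3 → best response Standard.
Velox against Elite: payoffs 3, 5, -4, -2 → best response Standard.
Turo against Budget: payoffs -5, -2, 4 → best response Elite.
Turo against Standard: payoffs 2, 4, 0 → best response Premium.
Turo against Plus: payoffs 4, 5, -3 → best response Premium.
Turo against Premium: payoffs 4, -3, 3 → best response Plus.
Mutual best responses: (Standard, Premium); (Premium, Plus).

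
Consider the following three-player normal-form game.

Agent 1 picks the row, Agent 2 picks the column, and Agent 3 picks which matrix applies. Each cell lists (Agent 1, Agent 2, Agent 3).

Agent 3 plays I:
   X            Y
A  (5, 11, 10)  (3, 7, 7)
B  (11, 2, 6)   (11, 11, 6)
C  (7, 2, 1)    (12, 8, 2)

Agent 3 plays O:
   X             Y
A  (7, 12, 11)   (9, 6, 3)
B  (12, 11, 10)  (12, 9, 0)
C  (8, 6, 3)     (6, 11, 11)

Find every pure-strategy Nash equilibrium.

The unique pure-strategy Nash equilibrium is (B, X, O).

Agent 1 against (X, I): payoffs 5, 11, 7 → best response B.
Agent 1 against (X, O): payoffs 7, 12, 8 → best response B.
Agent 1 against (Y, I): payoffs 3, 11, 12 → best response C.
Agent 1 against (Y, O): payoffs 9, 12, 6 → best response B.
Agent 2 against (A, I): payoffs 11, 7 → best response X.
Agent 2 against (A, O): payoffs 12, 6 → best response X.
Agent 2 against (B, I): payoffs 2, 11 → best response Y.
Agent 2 against (B, O): payoffs 11, 9 → best response X.
Agent 2 against (C, I): payoffs 2, 8 → best response Y.
Agent 2 against (C, O): payoffs 6, 11 → best response Y.
Agent 3 against (A, X): payoffs 10, 11 → best response O.
Agent 3 against (A, Y): payoffs 7, 3 → best response I.
Agent 3 against (B, X): payoffs 6, 10 → best response O.
Agent 3 against (B, Y): payoffs 6, 0 → best response I.
Agent 3 against (C, X): payoffs 1, 3 → best response O.
Agent 3 against (C, Y): payoffs 2, 11 → best response O.
Mutual best responses: (B, X, O).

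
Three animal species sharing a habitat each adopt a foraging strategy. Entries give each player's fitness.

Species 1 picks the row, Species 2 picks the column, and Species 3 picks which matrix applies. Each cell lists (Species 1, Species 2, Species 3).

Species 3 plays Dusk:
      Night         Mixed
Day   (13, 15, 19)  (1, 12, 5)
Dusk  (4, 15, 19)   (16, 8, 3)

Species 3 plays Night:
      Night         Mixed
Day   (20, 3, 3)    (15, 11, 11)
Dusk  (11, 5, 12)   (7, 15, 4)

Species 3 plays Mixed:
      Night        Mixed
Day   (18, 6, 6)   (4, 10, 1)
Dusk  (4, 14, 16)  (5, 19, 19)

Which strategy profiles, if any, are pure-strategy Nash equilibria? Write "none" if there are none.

Species 1 against (Night, Dusk): payoffs 13, 4 → best response Day.
Species 1 against (Night, Night): payoffs 20, 11 → best response Day.
Species 1 against (Night, Mixed): payoffs 18, 4 → best response Day.
Species 1 against (Mixed, Dusk): payoffs 1, 16 → best response Dusk.
Species 1 against (Mixed, Night): payoffs 15, 7 → best response Day.
Species 1 against (Mixed, Mixed): payoffs 4, 5 → best response Dusk.
Species 2 against (Day, Dusk): payoffs 15, 12 → best response Night.
Species 2 against (Day, Night): payoffs 3, 11 → best response Mixed.
Species 2 against (Day, Mixed): payoffs 6, 10 → best response Mixed.
Species 2 against (Dusk, Dusk): payoffs 15, 8 → best response Night.
Species 2 against (Dusk, Night): payoffs 5, 15 → best response Mixed.
Species 2 against (Dusk, Mixed): payoffs 14, 19 → best response Mixed.
Species 3 against (Day, Night): payoffs 19, 3, 6 → best response Dusk.
Species 3 against (Day, Mixed): payoffs 5, 11, 1 → best response Night.
Species 3 against (Dusk, Night): payoffs 19, 12, 16 → best response Dusk.
Species 3 against (Dusk, Mixed): payoffs 3, 4, 19 → best response Mixed.
Mutual best responses: (Day, Night, Dusk); (Day, Mixed, Night); (Dusk, Mixed, Mixed).

Pure-strategy Nash equilibria: (Day, Night, Dusk); (Day, Mixed, Night); (Dusk, Mixed, Mixed)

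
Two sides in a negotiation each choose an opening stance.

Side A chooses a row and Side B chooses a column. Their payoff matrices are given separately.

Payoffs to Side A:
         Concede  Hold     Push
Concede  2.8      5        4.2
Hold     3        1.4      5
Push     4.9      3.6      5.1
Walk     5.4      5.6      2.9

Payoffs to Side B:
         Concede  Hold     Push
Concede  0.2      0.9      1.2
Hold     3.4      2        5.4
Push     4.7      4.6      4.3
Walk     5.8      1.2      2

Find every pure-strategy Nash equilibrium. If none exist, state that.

(Concede, Concede): Side A can switch to Hold (2.8 → 3). Not NE.
(Concede, Hold): Side A can switch to Walk (5 → 5.6). Not NE.
(Concede, Push): Side A can switch to Hold (4.2 → 5). Not NE.
(Hold, Concede): Side A can switch to Push (3 → 4.9). Not NE.
(Hold, Hold): Side A can switch to Concede (1.4 → 5). Not NE.
(Hold, Push): Side A can switch to Push (5 → 5.1). Not NE.
(Walk, Concede): Side A gets 5.4, best alternative 4.9; Side B gets 5.8, best alternative 2. No profitable deviation — NE.
(The remaining 5 profiles each have a profitable deviation by the same check.)

Pure NE: (Walk, Concede)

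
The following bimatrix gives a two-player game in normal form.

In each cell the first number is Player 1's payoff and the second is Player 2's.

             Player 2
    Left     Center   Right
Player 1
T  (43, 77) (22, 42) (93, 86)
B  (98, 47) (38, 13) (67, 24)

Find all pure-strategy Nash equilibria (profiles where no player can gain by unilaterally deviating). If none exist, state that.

The pure Nash equilibria are (T, Right), (B, Left).

Mark each player's best response to every combination of opponents' strategies; a profile where every player is best-responding is a pure Nash equilibrium.
Player 1 against Left: payoffs 43, 98 → best response B.
Player 1 against Center: payoffs 22, 38 → best response B.
Player 1 against Right: payoffs 93, 67 → best response T.
Player 2 against T: payoffs 77, 42, 86 → best response Right.
Player 2 against B: payoffs 47, 13, 24 → best response Left.
Mutual best responses: (T, Right); (B, Left).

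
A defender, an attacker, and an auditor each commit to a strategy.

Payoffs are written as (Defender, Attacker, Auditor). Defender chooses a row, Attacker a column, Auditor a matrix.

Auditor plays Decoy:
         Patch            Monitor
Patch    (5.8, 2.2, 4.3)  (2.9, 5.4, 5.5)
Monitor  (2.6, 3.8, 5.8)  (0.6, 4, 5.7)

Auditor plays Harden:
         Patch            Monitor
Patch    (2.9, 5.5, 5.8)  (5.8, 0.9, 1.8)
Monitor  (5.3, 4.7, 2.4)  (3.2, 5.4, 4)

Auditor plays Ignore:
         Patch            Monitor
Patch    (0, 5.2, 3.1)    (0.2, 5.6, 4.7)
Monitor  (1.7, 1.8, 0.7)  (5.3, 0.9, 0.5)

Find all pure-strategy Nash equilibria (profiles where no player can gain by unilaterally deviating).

The unique pure-strategy Nash equilibrium is (Patch, Monitor, Decoy).

(Patch, Patch, Decoy): Attacker can switch to Monitor (2.2 → 5.4). Not NE.
(Patch, Patch, Harden): Defender can switch to Monitor (2.9 → 5.3). Not NE.
(Patch, Patch, Ignore): Defender can switch to Monitor (0 → 1.7). Not NE.
(Patch, Monitor, Decoy): Defender gets 2.9, best alternative 0.6; Attacker gets 5.4, best alternative 2.2; Auditor gets 5.5, best alternative 4.7. No profitable deviation — NE.
(Patch, Monitor, Harden): Attacker can switch to Patch (0.9 → 5.5). Not NE.
(Patch, Monitor, Ignore): Defender can switch to Monitor (0.2 → 5.3). Not NE.
(Monitor, Patch, Decoy): Defender can switch to Patch (2.6 → 5.8). Not NE.
(Monitor, Patch, Harden): Attacker can switch to Monitor (4.7 → 5.4). Not NE.
(Monitor, Patch, Ignore): Auditor can switch to Decoy (0.7 → 5.8). Not NE.
(Monitor, Monitor, Decoy): Defender can switch to Patch (0.6 → 2.9). Not NE.
(Monitor, Monitor, Harden): Defender can switch to Patch (3.2 → 5.8). Not NE.
(Monitor, Monitor, Ignore): Attacker can switch to Patch (0.9 → 1.8). Not NE.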